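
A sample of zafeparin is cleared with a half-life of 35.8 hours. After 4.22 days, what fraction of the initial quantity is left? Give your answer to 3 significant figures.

4.22 days = 101.28 hours.
n = 101.28/35.8 ≈ 2.8291 half-lives.
Fraction remaining = (1/2)^2.8291 ≈ 0.14072.

0.141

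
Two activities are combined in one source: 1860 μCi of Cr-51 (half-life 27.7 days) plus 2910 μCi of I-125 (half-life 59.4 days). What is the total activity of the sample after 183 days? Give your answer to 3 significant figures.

363 μCi

Cr-51: 1860 × (1/2)^(183/27.7) = 1860 × (1/2)^6.6065 ≈ 19.088 μCi.
I-125: 2910 × (1/2)^(183/59.4) = 2910 × (1/2)^3.0808 ≈ 343.94 μCi.
Total = 19.088 + 343.94 ≈ 363.02 μCi.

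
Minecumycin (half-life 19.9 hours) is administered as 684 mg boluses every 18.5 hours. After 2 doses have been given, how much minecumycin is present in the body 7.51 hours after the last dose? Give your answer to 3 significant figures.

803 mg

The 2 doses were given 26.01, 7.51 hours ago.
Total = 684·(1/2)^(26.01/19.9) + 684·(1/2)^(7.51/19.9)
      = 276.44 + 526.56 ≈ 803 mg.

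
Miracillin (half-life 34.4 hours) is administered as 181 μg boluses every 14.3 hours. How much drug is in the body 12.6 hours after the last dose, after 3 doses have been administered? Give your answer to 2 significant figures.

320 μg

The 3 doses were given 41.2, 26.9, 12.6 hours ago.
Total = 181·(1/2)^(41.2/34.4) + 181·(1/2)^(26.9/34.4) + 181·(1/2)^(12.6/34.4)
      = 78.912 + 105.26 + 140.42 ≈ 324.59 μg.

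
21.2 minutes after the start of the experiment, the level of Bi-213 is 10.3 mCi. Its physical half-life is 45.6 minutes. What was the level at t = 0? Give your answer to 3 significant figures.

Number of half-lives elapsed: n = 21.2/45.6 ≈ 0.46491.
A₀ = A × 2^n = 10.3 × 2^0.46491 = 10.3 × 1.3802 ≈ 14.216 mCi.

14.2 mCi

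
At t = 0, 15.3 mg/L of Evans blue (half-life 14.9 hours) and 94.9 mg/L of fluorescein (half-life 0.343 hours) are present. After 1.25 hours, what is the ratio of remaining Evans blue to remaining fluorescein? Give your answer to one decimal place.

1.9

Evans blue: 15.3 × (1/2)^(1.25/14.9) = 15.3 × (1/2)^0.083893 ≈ 14.436 mg/L.
fluorescein: 94.9 × (1/2)^(1.25/0.343) = 94.9 × (1/2)^3.6443 ≈ 7.5896 mg/L.
Ratio ≈ 14.436 / 7.5896 ≈ 1.902.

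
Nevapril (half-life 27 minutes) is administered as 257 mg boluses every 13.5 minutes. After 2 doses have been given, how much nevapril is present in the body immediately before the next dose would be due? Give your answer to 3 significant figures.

310 mg

The 2 doses were given 27, 13.5 minutes ago.
Total = 257·(1/2)^(27/27) + 257·(1/2)^(13.5/27)
      = 128.5 + 181.73 ≈ 310.23 mg.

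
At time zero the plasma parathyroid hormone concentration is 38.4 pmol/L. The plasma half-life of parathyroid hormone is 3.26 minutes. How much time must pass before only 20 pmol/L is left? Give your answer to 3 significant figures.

3.07 minutes

Fraction remaining = 20/38.4 ≈ 0.52083.
n = log₂(38.4/20) = ln(1.92)/ln 2 ≈ 0.94111 half-lives.
t = n × t½ = 0.94111 × 3.26 ≈ 3.068 minutes.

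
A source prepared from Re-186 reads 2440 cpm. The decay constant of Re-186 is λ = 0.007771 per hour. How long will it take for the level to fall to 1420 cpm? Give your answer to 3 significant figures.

69.7 hours

t½ = ln 2 / λ = 0.69315 / 0.007771 ≈ 89.197 hours.
Fraction remaining = 1420/2440 ≈ 0.58197.
n = log₂(2440/1420) = ln(1.7183)/ln 2 ≈ 0.78099 half-lives.
t = n × t½ = 0.78099 × 89.197 ≈ 69.662 hours.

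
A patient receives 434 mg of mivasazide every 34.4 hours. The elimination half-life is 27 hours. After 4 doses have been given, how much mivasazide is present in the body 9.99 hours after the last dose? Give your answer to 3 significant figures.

556 mg

The 4 doses were given 113.19, 78.79, 44.39, 9.99 hours ago.
Total = 434·(1/2)^(113.19/27) + 434·(1/2)^(78.79/27) + 434·(1/2)^(44.39/27) + 434·(1/2)^(9.99/27)
      = 23.741 + 57.417 + 138.86 + 335.82 ≈ 555.84 mg.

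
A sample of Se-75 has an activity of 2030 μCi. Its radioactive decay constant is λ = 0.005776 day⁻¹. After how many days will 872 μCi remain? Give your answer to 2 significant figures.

150 days

t½ = ln 2 / λ = 0.69315 / 0.005776 ≈ 120 days.
Fraction remaining = 872/2030 ≈ 0.42956.
n = log₂(2030/872) = ln(2.328)/ln 2 ≈ 1.2191 half-lives.
t = n × t½ = 1.2191 × 120 ≈ 146.3 days.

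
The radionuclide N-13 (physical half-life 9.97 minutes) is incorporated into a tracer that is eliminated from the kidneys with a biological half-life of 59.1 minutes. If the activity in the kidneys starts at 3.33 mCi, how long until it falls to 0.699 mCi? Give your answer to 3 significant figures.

1/t_eff = 1/t_phys + 1/t_biol = 1/9.97 + 1/59.1 = 0.11722 per minute.
t_eff = 9.97 × 59.1 / (9.97 + 59.1) ≈ 8.5309 minutes.
n = log₂(3.33/0.699) ≈ 2.2522; t = 2.2522 × 8.5309 ≈ 19.213 minutes.

19.2 minutes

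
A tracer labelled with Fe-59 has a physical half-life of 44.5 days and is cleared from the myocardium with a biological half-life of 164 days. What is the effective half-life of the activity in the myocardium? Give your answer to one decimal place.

1/t_eff = 1/t_phys + 1/t_biol = 1/44.5 + 1/164 = 0.028569 per day.
t_eff = 44.5 × 164 / (44.5 + 164) ≈ 35.002 days.

35.0 days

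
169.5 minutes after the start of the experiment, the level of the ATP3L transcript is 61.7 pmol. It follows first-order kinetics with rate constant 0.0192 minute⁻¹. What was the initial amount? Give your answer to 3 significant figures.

1600 pmol

t½ = ln 2 / k = 0.69315 / 0.0192 ≈ 36.101 minutes.
Number of half-lives elapsed: n = 169.5/36.101 ≈ 4.6951.
A₀ = A × 2^n = 61.7 × 2^4.6951 = 61.7 × 25.904 ≈ 1598.3 pmol.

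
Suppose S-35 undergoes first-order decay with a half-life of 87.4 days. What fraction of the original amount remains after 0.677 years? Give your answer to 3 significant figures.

0.141

0.677 years = 247.105 days.
n = 247.105/87.4 ≈ 2.8273 half-lives.
Fraction remaining = (1/2)^2.8273 ≈ 0.1409.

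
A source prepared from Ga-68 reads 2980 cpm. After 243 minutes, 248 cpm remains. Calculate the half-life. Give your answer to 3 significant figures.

67.7 minutes

A/A₀ = 248/2980 ≈ 0.083221.
n = log₂(12.016) ≈ 3.5869 half-lives elapsed in 243 minutes.
t½ = 243/3.5869 ≈ 67.747 minutes.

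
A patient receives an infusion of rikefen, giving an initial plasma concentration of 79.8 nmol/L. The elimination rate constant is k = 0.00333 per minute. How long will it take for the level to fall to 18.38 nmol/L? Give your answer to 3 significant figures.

441 minutes

t½ = ln 2 / k = 0.69315 / 0.00333 ≈ 208.15 minutes.
Fraction remaining = 18.38/79.8 ≈ 0.23033.
n = log₂(79.8/18.38) = ln(4.3417)/ln 2 ≈ 2.1183 half-lives.
t = n × t½ = 2.1183 × 208.15 ≈ 440.92 minutes.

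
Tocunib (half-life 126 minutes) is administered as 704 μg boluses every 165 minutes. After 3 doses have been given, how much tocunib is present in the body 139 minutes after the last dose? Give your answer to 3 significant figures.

513 μg

The 3 doses were given 469, 304, 139 minutes ago.
Total = 704·(1/2)^(469/126) + 704·(1/2)^(304/126) + 704·(1/2)^(139/126)
      = 53.342 + 132.21 + 327.71 ≈ 513.26 μg.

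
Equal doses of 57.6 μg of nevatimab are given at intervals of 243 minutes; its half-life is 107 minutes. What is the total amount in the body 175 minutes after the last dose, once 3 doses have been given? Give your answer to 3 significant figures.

23.2 μg

The 3 doses were given 661, 418, 175 minutes ago.
Total = 57.6·(1/2)^(661/107) + 57.6·(1/2)^(418/107) + 57.6·(1/2)^(175/107)
      = 0.79577 + 3.8409 + 18.539 ≈ 23.176 μg.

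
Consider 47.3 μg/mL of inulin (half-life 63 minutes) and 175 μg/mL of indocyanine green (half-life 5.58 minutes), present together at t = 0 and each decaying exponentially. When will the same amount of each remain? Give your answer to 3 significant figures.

Set 47.3·(1/2)^(t/63) = 175·(1/2)^(t/5.58).
Taking log₂: log₂(47.3/175) = t·(1/63 − 1/5.58).
log₂(0.27029) = -1.8874; 1/63 − 1/5.58 = -0.16334.
t = -1.8874 / -0.16334 ≈ 11.555 minutes.

11.6 minutes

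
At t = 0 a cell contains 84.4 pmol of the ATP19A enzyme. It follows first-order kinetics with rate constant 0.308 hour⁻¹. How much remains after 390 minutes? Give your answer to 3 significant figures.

11.4 pmol

t½ = ln 2 / k = 0.69315 / 0.308 ≈ 2.2505 hours.
Convert the elapsed time: 390 minutes = 6.5 hours.
Number of half-lives: n = 6.5/2.2505 ≈ 2.8883.
Remaining = 84.4 × (1/2)^2.8883 = 84.4 × 0.13506 ≈ 11.399 pmol.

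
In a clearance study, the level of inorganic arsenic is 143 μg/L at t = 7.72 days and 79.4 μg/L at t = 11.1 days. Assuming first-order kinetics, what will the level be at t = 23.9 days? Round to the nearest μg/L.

9 μg/L

Over Δt = 11.1 − 7.72 = 3.38 days, the level fell by a factor of 143/79.4 ≈ 1.801.
n = log₂(1.801) ≈ 0.8488 half-lives, so t½ = 3.38/0.8488 ≈ 3.9821 days.
From t = 11.1 to t = 23.9: 79.4 × (1/2)^((23.9−11.1)/3.9821) ≈ 8.5544 μg/L.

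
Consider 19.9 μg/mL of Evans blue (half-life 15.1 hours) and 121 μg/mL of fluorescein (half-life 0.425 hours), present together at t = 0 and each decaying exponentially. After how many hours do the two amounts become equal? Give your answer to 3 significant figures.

Set 19.9·(1/2)^(t/15.1) = 121·(1/2)^(t/0.425).
Taking log₂: log₂(19.9/121) = t·(1/15.1 − 1/0.425).
log₂(0.16446) = -2.6042; 1/15.1 − 1/0.425 = -2.2867.
t = -2.6042 / -2.2867 ≈ 1.1388 hours.

1.14 hours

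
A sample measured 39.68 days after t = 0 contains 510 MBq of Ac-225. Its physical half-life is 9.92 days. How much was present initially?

Number of half-lives elapsed: n = 39.68/9.92 ≈ 4.
A₀ = A × 2^n = 510 × 2^4 = 510 × 16 ≈ 8160 MBq.

8160 MBq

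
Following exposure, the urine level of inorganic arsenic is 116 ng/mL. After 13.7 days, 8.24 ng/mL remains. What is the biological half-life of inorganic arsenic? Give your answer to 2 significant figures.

A/A₀ = 8.24/116 ≈ 0.071034.
n = log₂(14.078) ≈ 3.8153 half-lives elapsed in 13.7 days.
t½ = 13.7/3.8153 ≈ 3.5908 days.

3.6 days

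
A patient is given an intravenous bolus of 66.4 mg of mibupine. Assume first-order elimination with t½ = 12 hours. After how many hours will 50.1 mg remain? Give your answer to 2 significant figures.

Fraction remaining = 50.1/66.4 ≈ 0.75452.
n = log₂(66.4/50.1) = ln(1.3253)/ln 2 ≈ 0.40637 half-lives.
t = n × t½ = 0.40637 × 12 ≈ 4.8765 hours.

4.9 hours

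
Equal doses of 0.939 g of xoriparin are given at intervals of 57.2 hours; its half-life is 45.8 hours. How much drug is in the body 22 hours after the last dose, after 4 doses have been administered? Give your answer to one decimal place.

1.1 g

The 4 doses were given 193.6, 136.4, 79.2, 22 hours ago.
Total = 0.939·(1/2)^(193.6/45.8) + 0.939·(1/2)^(136.4/45.8) + 0.939·(1/2)^(79.2/45.8) + 0.939·(1/2)^(22/45.8)
      = 0.050141 + 0.11916 + 0.28321 + 0.67308 ≈ 1.1256 g.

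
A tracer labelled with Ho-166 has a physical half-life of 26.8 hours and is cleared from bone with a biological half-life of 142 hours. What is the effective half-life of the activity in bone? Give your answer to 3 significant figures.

1/t_eff = 1/t_phys + 1/t_biol = 1/26.8 + 1/142 = 0.044356 per hour.
t_eff = 26.8 × 142 / (26.8 + 142) ≈ 22.545 hours.

22.5 hours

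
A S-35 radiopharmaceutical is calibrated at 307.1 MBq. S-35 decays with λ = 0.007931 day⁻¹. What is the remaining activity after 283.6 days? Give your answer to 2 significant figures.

32 MBq

t½ = ln 2 / λ = 0.69315 / 0.007931 ≈ 87.397 days.
Number of half-lives: n = 283.6/87.397 ≈ 3.245.
Remaining = 307.1 × (1/2)^3.245 = 307.1 × 0.10548 ≈ 32.393 MBq.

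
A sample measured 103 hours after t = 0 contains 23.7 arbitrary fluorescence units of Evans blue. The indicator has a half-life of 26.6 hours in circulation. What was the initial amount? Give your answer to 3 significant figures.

Number of half-lives elapsed: n = 103/26.6 ≈ 3.8722.
A₀ = A × 2^n = 23.7 × 2^3.8722 = 23.7 × 14.643 ≈ 347.05 arbitrary fluorescence units.

347 arbitrary fluorescence units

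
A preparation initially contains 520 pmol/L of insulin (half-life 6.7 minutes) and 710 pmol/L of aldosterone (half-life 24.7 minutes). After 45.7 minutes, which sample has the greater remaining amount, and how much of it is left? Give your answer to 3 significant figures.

insulin: 520 × (1/2)^6.8209 ≈ 4.5995 pmol/L.
aldosterone: 710 × (1/2)^1.8502 ≈ 196.92 pmol/L.
Aldosterone has more remaining, at ≈ 196.92 pmol/L.

aldosterone, 197 pmol/L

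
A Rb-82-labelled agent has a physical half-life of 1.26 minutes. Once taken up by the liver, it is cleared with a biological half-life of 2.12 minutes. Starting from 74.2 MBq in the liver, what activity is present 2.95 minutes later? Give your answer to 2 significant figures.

1/t_eff = 1/t_phys + 1/t_biol = 1/1.26 + 1/2.12 = 1.2653 per minute.
t_eff = 1.26 × 2.12 / (1.26 + 2.12) ≈ 0.7903 minutes.
Remaining = 74.2 × (1/2)^(2.95/0.7903) = 74.2 × (1/2)^3.7328 ≈ 5.5812 MBq.

5.6 MBq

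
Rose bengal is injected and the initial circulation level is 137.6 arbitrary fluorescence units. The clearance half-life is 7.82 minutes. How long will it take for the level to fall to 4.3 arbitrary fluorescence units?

39.1 minutes

4.3/137.6 = 1/32, so 5 half-lives have elapsed.
t = 5 × 7.82 = 39.1 minutes.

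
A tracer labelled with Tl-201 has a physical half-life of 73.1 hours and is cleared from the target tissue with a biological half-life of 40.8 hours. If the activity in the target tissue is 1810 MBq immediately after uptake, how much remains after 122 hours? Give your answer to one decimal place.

1/t_eff = 1/t_phys + 1/t_biol = 1/73.1 + 1/40.8 = 0.03819 per hour.
t_eff = 73.1 × 40.8 / (73.1 + 40.8) ≈ 26.185 hours.
Remaining = 1810 × (1/2)^(122/26.185) = 1810 × (1/2)^4.6591 ≈ 71.637 MBq.

71.6 MBq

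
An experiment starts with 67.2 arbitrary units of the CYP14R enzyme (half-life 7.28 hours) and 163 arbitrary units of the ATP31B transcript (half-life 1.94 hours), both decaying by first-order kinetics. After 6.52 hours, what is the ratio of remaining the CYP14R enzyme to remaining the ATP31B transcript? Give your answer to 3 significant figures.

CYP14R enzyme: 67.2 × (1/2)^(6.52/7.28) = 67.2 × (1/2)^0.8956 ≈ 36.121 arbitrary units.
ATP31B transcript: 163 × (1/2)^(6.52/1.94) = 163 × (1/2)^3.3608 ≈ 15.866 arbitrary units.
Ratio ≈ 36.121 / 15.866 ≈ 2.2766.

2.28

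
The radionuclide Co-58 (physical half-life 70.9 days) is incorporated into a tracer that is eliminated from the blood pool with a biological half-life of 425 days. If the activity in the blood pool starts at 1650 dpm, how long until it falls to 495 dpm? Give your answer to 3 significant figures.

1/t_eff = 1/t_phys + 1/t_biol = 1/70.9 + 1/425 = 0.016457 per day.
t_eff = 70.9 × 425 / (70.9 + 425) ≈ 60.763 days.
n = log₂(1650/495) ≈ 1.737; t = 1.737 × 60.763 ≈ 105.54 days.

106 days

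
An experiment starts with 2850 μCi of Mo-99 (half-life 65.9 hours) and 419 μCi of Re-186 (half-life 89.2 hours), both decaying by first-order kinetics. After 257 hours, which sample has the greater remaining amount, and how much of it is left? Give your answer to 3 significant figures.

Mo-99, 191 μCi

Mo-99: 2850 × (1/2)^3.8998 ≈ 190.93 μCi.
Re-186: 419 × (1/2)^2.8812 ≈ 56.872 μCi.
Mo-99 has more remaining, at ≈ 190.93 μCi.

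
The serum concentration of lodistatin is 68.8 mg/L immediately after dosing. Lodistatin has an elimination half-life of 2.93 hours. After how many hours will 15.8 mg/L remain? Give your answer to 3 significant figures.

Fraction remaining = 15.8/68.8 ≈ 0.22965.
n = log₂(68.8/15.8) = ln(4.3544)/ln 2 ≈ 2.1225 half-lives.
t = n × t½ = 2.1225 × 2.93 ≈ 6.2189 hours.

6.22 hours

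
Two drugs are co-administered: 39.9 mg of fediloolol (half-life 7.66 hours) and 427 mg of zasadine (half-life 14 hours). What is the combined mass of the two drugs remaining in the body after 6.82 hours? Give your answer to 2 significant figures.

330 mg

fediloolol: 39.9 × (1/2)^(6.82/7.66) = 39.9 × (1/2)^0.89034 ≈ 21.526 mg.
zasadine: 427 × (1/2)^(6.82/14) = 427 × (1/2)^0.48714 ≈ 304.64 mg.
Total = 21.526 + 304.64 ≈ 326.16 mg.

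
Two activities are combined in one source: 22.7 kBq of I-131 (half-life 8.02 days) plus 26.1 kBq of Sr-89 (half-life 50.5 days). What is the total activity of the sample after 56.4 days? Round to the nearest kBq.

I-131: 22.7 × (1/2)^(56.4/8.02) = 22.7 × (1/2)^7.0324 ≈ 0.1734 kBq.
Sr-89: 26.1 × (1/2)^(56.4/50.5) = 26.1 × (1/2)^1.1168 ≈ 12.035 kBq.
Total = 0.1734 + 12.035 ≈ 12.208 kBq.

12 kBq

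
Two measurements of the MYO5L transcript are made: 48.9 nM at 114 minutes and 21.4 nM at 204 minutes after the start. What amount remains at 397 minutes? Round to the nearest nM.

4 nM

Over Δt = 204 − 114 = 90 minutes, the level fell by a factor of 48.9/21.4 ≈ 2.285.
n = log₂(2.285) ≈ 1.1922 half-lives, so t½ = 90/1.1922 ≈ 75.489 minutes.
From t = 204 to t = 397: 21.4 × (1/2)^((397−204)/75.489) ≈ 3.6373 nM.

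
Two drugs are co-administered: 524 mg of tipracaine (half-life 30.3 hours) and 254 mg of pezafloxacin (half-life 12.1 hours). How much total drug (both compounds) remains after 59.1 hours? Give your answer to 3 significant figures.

144 mg

tipracaine: 524 × (1/2)^(59.1/30.3) = 524 × (1/2)^1.9505 ≈ 135.57 mg.
pezafloxacin: 254 × (1/2)^(59.1/12.1) = 254 × (1/2)^4.8843 ≈ 8.6003 mg.
Total = 135.57 + 8.6003 ≈ 144.17 mg.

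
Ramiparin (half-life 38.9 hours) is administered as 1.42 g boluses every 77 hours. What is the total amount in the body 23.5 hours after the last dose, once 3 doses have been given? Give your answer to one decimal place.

The 3 doses were given 177.5, 100.5, 23.5 hours ago.
Total = 1.42·(1/2)^(177.5/38.9) + 1.42·(1/2)^(100.5/38.9) + 1.42·(1/2)^(23.5/38.9)
      = 0.060075 + 0.2369 + 0.93418 ≈ 1.2312 g.

1.2 g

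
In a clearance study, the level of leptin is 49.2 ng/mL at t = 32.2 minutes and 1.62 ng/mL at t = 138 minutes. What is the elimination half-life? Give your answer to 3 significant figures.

Over Δt = 138 − 32.2 = 105.8 minutes, the level fell by a factor of 49.2/1.62 ≈ 30.37.
n = log₂(30.37) ≈ 4.9246 half-lives, so t½ = 105.8/4.9246 ≈ 21.484 minutes.

21.5 minutes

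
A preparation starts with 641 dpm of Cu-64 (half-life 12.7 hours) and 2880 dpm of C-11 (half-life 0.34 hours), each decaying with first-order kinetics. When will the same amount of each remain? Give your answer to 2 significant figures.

Set 641·(1/2)^(t/12.7) = 2880·(1/2)^(t/0.34).
Taking log₂: log₂(641/2880) = t·(1/12.7 − 1/0.34).
log₂(0.22257) = -2.1677; 1/12.7 − 1/0.34 = -2.8624.
t = -2.1677 / -2.8624 ≈ 0.75728 hours.

0.76 hours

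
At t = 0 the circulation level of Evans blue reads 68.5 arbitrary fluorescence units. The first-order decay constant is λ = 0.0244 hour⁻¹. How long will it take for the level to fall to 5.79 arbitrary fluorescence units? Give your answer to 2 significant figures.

t½ = ln 2 / λ = 0.69315 / 0.0244 ≈ 28.408 hours.
Fraction remaining = 5.79/68.5 ≈ 0.084526.
n = log₂(68.5/5.79) = ln(11.831)/ln 2 ≈ 3.5645 half-lives.
t = n × t½ = 3.5645 × 28.408 ≈ 101.26 hours.

100 hours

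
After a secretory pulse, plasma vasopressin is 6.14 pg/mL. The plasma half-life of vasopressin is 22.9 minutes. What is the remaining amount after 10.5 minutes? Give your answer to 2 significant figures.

Number of half-lives: n = 10.5/22.9 ≈ 0.45852.
Remaining = 6.14 × (1/2)^0.45852 = 6.14 × 0.72773 ≈ 4.4683 pg/mL.

4.5 pg/mL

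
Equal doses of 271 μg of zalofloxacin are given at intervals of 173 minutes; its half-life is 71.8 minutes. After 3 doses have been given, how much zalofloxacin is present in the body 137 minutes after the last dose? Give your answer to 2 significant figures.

The 3 doses were given 483, 310, 137 minutes ago.
Total = 271·(1/2)^(483/71.8) + 271·(1/2)^(310/71.8) + 271·(1/2)^(137/71.8)
      = 2.5582 + 13.591 + 72.207 ≈ 88.357 μg.

88 μg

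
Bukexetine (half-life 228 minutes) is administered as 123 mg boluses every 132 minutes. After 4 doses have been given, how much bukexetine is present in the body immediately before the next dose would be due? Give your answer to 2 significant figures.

The 4 doses were given 528, 396, 264, 132 minutes ago.
Total = 123·(1/2)^(528/228) + 123·(1/2)^(396/228) + 123·(1/2)^(264/228) + 123·(1/2)^(132/228)
      = 24.705 + 36.903 + 55.124 + 82.343 ≈ 199.08 mg.

200 mg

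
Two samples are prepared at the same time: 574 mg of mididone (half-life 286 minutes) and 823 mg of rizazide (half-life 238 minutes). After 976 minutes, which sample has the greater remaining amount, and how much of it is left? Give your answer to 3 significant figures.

mididone, 53.9 mg

mididone: 574 × (1/2)^3.4126 ≈ 53.904 mg.
rizazide: 823 × (1/2)^4.1008 ≈ 47.965 mg.
Mididone has more remaining, at ≈ 53.904 mg.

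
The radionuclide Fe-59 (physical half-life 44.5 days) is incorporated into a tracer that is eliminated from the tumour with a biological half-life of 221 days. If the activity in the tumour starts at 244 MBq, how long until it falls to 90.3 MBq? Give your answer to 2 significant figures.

53 days

1/t_eff = 1/t_phys + 1/t_biol = 1/44.5 + 1/221 = 0.026997 per day.
t_eff = 44.5 × 221 / (44.5 + 221) ≈ 37.041 days.
n = log₂(244/90.3) ≈ 1.4341; t = 1.4341 × 37.041 ≈ 53.12 days.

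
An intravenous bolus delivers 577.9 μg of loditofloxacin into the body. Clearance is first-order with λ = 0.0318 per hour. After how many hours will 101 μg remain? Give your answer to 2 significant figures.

55 hours

t½ = ln 2 / λ = 0.69315 / 0.0318 ≈ 21.797 hours.
Fraction remaining = 101/577.9 ≈ 0.17477.
n = log₂(577.9/101) = ln(5.7218)/ln 2 ≈ 2.5165 half-lives.
t = n × t½ = 2.5165 × 21.797 ≈ 54.852 hours.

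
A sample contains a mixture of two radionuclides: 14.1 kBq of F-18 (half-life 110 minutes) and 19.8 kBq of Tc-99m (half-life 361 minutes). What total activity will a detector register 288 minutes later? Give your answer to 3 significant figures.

F-18: 14.1 × (1/2)^(288/110) = 14.1 × (1/2)^2.6182 ≈ 2.2965 kBq.
Tc-99m: 19.8 × (1/2)^(288/361) = 19.8 × (1/2)^0.79778 ≈ 11.39 kBq.
Total = 2.2965 + 11.39 ≈ 13.686 kBq.

13.7 kBq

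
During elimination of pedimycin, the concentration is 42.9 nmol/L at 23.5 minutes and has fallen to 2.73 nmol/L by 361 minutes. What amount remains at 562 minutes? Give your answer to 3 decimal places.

Over Δt = 361 − 23.5 = 337.5 minutes, the level fell by a factor of 42.9/2.73 ≈ 15.714.
n = log₂(15.714) ≈ 3.974 half-lives, so t½ = 337.5/3.974 ≈ 84.927 minutes.
From t = 361 to t = 562: 2.73 × (1/2)^((562−361)/84.927) ≈ 0.5293 nmol/L.

0.529 nmol/L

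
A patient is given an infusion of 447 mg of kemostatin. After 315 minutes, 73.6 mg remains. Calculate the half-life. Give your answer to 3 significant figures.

121 minutes

A/A₀ = 73.6/447 ≈ 0.16465.
n = log₂(6.0734) ≈ 2.6025 half-lives elapsed in 315 minutes.
t½ = 315/2.6025 ≈ 121.04 minutes.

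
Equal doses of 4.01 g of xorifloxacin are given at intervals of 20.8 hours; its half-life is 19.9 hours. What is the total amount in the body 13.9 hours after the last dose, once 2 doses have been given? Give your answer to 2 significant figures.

The 2 doses were given 34.7, 13.9 hours ago.
Total = 4.01·(1/2)^(34.7/19.9) + 4.01·(1/2)^(13.9/19.9)
      = 1.1974 + 2.471 ≈ 3.6684 g.

3.7 g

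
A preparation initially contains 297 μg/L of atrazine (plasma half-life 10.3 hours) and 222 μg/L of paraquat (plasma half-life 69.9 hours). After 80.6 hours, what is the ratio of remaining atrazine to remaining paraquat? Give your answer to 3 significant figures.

atrazine: 297 × (1/2)^(80.6/10.3) = 297 × (1/2)^7.8252 ≈ 1.3096 μg/L.
paraquat: 222 × (1/2)^(80.6/69.9) = 222 × (1/2)^1.1531 ≈ 99.826 μg/L.
Ratio ≈ 1.3096 / 99.826 ≈ 0.013118.

0.0131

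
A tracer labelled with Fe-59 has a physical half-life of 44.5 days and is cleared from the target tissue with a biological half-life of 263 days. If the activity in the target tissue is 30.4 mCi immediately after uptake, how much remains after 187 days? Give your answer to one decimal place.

1.0 mCi

1/t_eff = 1/t_phys + 1/t_biol = 1/44.5 + 1/263 = 0.026274 per day.
t_eff = 44.5 × 263 / (44.5 + 263) ≈ 38.06 days.
Remaining = 30.4 × (1/2)^(187/38.06) = 30.4 × (1/2)^4.9133 ≈ 1.0089 mCi.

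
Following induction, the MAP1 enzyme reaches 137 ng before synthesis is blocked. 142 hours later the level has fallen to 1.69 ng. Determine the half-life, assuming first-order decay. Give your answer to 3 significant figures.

A/A₀ = 1.69/137 ≈ 0.012336.
n = log₂(81.065) ≈ 6.341 half-lives elapsed in 142 hours.
t½ = 142/6.341 ≈ 22.394 hours.

22.4 hours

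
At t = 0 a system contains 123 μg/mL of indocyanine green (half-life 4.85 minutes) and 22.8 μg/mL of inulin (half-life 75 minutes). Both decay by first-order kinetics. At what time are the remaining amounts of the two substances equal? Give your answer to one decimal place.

Set 123·(1/2)^(t/4.85) = 22.8·(1/2)^(t/75).
Taking log₂: log₂(123/22.8) = t·(1/4.85 − 1/75).
log₂(5.3947) = 2.4316; 1/4.85 − 1/75 = 0.19285.
t = 2.4316 / 0.19285 ≈ 12.608 minutes.

12.6 minutes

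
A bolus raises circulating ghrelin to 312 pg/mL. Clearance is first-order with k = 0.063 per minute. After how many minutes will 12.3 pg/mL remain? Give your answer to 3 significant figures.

t½ = ln 2 / k = 0.69315 / 0.063 ≈ 11.002 minutes.
Fraction remaining = 12.3/312 ≈ 0.039423.
n = log₂(312/12.3) = ln(25.366)/ln 2 ≈ 4.6648 half-lives.
t = n × t½ = 4.6648 × 11.002 ≈ 51.324 minutes.

51.3 minutes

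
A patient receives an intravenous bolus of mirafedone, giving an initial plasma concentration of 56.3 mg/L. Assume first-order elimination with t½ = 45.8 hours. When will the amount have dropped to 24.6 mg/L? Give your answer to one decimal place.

54.7 hours

Fraction remaining = 24.6/56.3 ≈ 0.43694.
n = log₂(56.3/24.6) = ln(2.2886)/ln 2 ≈ 1.1945 half-lives.
t = n × t½ = 1.1945 × 45.8 ≈ 54.707 hours.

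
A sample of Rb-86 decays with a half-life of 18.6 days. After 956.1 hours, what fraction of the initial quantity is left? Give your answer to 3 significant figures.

0.227

956.1 hours = 39.8375 days.
n = 39.8375/18.6 ≈ 2.1418 half-lives.
Fraction remaining = (1/2)^2.1418 ≈ 0.2266.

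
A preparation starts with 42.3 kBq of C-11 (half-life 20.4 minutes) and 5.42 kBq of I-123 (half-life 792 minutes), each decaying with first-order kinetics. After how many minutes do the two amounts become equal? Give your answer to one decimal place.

62.1 minutes

Set 42.3·(1/2)^(t/20.4) = 5.42·(1/2)^(t/792).
Taking log₂: log₂(42.3/5.42) = t·(1/20.4 − 1/792).
log₂(7.8044) = 2.9643; 1/20.4 − 1/792 = 0.047757.
t = 2.9643 / 0.047757 ≈ 62.07 minutes.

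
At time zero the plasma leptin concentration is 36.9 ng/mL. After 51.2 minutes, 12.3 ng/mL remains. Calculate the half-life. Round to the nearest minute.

32 minutes

A/A₀ = 12.3/36.9 ≈ 0.33333.
n = log₂(3) ≈ 1.585 half-lives elapsed in 51.2 minutes.
t½ = 51.2/1.585 ≈ 32.304 minutes.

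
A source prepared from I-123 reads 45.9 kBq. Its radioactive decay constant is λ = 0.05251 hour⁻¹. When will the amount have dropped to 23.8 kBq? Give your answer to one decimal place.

12.5 hours

t½ = ln 2 / λ = 0.69315 / 0.05251 ≈ 13.2 hours.
Fraction remaining = 23.8/45.9 ≈ 0.51852.
n = log₂(45.9/23.8) = ln(1.9286)/ln 2 ≈ 0.94753 half-lives.
t = n × t½ = 0.94753 × 13.2 ≈ 12.508 hours.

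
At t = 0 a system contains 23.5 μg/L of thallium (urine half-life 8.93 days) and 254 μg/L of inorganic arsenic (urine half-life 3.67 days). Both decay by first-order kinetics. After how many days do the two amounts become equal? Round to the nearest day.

21 days

Set 23.5·(1/2)^(t/8.93) = 254·(1/2)^(t/3.67).
Taking log₂: log₂(23.5/254) = t·(1/8.93 − 1/3.67).
log₂(0.09252) = -3.4341; 1/8.93 − 1/3.67 = -0.1605.
t = -3.4341 / -0.1605 ≈ 21.397 days.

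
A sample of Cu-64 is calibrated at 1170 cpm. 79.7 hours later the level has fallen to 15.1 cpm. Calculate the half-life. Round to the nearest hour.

13 hours

A/A₀ = 15.1/1170 ≈ 0.012906.
n = log₂(77.483) ≈ 6.2758 half-lives elapsed in 79.7 hours.
t½ = 79.7/6.2758 ≈ 12.7 hours.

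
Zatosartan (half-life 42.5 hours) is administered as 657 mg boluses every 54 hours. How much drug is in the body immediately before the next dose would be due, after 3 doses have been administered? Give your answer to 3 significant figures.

432 mg

The 3 doses were given 162, 108, 54 hours ago.
Total = 657·(1/2)^(162/42.5) + 657·(1/2)^(108/42.5) + 657·(1/2)^(54/42.5)
      = 46.785 + 112.87 + 272.32 ≈ 431.98 mg.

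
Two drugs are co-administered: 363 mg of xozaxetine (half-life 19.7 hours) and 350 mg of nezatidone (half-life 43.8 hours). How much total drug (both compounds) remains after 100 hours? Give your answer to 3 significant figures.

xozaxetine: 363 × (1/2)^(100/19.7) = 363 × (1/2)^5.0761 ≈ 10.761 mg.
nezatidone: 350 × (1/2)^(100/43.8) = 350 × (1/2)^2.2831 ≈ 71.909 mg.
Total = 10.761 + 71.909 ≈ 82.67 mg.

82.7 mg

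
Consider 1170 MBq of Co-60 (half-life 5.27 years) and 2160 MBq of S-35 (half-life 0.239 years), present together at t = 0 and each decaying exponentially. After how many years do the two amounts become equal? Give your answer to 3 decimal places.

0.221 years

Set 1170·(1/2)^(t/5.27) = 2160·(1/2)^(t/0.239).
Taking log₂: log₂(1170/2160) = t·(1/5.27 − 1/0.239).
log₂(0.54167) = -0.88452; 1/5.27 − 1/0.239 = -3.9943.
t = -0.88452 / -3.9943 ≈ 0.22144 years.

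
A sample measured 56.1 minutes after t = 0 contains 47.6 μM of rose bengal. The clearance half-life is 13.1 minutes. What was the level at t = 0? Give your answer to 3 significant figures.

Number of half-lives elapsed: n = 56.1/13.1 ≈ 4.2824.
A₀ = A × 2^n = 47.6 × 2^4.2824 = 47.6 × 19.46 ≈ 926.3 μM.

926 μM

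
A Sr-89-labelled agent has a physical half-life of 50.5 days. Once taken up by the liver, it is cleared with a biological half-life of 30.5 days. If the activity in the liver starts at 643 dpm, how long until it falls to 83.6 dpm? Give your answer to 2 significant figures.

56 days

1/t_eff = 1/t_phys + 1/t_biol = 1/50.5 + 1/30.5 = 0.052589 per day.
t_eff = 50.5 × 30.5 / (50.5 + 30.5) ≈ 19.015 days.
n = log₂(643/83.6) ≈ 2.9432; t = 2.9432 × 19.015 ≈ 55.967 days.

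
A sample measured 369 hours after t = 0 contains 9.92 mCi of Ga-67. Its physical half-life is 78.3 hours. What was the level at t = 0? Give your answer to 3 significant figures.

Number of half-lives elapsed: n = 369/78.3 ≈ 4.7126.
A₀ = A × 2^n = 9.92 × 2^4.7126 = 9.92 × 26.221 ≈ 260.11 mCi.

260 mCi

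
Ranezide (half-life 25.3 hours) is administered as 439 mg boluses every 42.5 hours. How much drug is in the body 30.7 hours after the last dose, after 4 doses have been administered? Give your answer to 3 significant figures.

The 4 doses were given 158.2, 115.7, 73.2, 30.7 hours ago.
Total = 439·(1/2)^(158.2/25.3) + 439·(1/2)^(115.7/25.3) + 439·(1/2)^(73.2/25.3) + 439·(1/2)^(30.7/25.3)
      = 5.7562 + 18.442 + 59.088 + 189.31 ≈ 272.6 mg.

273 mg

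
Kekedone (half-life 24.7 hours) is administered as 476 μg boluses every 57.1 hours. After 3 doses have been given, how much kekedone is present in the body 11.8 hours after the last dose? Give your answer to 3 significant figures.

425 μg

The 3 doses were given 126, 68.9, 11.8 hours ago.
Total = 476·(1/2)^(126/24.7) + 476·(1/2)^(68.9/24.7) + 476·(1/2)^(11.8/24.7)
      = 13.867 + 68.848 + 341.82 ≈ 424.53 μg.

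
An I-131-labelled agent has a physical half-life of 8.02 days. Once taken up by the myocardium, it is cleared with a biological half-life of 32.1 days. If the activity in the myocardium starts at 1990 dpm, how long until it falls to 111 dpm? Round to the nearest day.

1/t_eff = 1/t_phys + 1/t_biol = 1/8.02 + 1/32.1 = 0.15584 per day.
t_eff = 8.02 × 32.1 / (8.02 + 32.1) ≈ 6.4168 days.
n = log₂(1990/111) ≈ 4.1641; t = 4.1641 × 6.4168 ≈ 26.72 days.

27 days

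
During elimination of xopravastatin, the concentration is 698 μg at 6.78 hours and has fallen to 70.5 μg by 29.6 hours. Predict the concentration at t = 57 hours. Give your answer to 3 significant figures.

Over Δt = 29.6 − 6.78 = 22.82 hours, the level fell by a factor of 698/70.5 ≈ 9.9007.
n = log₂(9.9007) ≈ 3.3075 half-lives, so t½ = 22.82/3.3075 ≈ 6.8994 hours.
From t = 29.6 to t = 57: 70.5 × (1/2)^((57−29.6)/6.8994) ≈ 4.4946 μg.

4.49 μg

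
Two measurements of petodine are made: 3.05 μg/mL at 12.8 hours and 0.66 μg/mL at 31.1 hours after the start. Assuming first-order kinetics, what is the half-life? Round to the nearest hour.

Over Δt = 31.1 − 12.8 = 18.3 hours, the level fell by a factor of 3.05/0.66 ≈ 4.6212.
n = log₂(4.6212) ≈ 2.2083 half-lives, so t½ = 18.3/2.2083 ≈ 8.287 hours.

8 hours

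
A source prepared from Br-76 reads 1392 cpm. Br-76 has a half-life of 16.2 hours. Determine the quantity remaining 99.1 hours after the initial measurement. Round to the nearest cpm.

Number of half-lives: n = 99.1/16.2 ≈ 6.1173.
Remaining = 1392 × (1/2)^6.1173 = 1392 × 0.014405 ≈ 20.052 cpm.

20 cpm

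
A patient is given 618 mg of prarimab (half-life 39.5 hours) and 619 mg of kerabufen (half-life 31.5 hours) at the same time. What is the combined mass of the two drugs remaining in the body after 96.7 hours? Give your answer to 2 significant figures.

prarimab: 618 × (1/2)^(96.7/39.5) = 618 × (1/2)^2.4481 ≈ 113.25 mg.
kerabufen: 619 × (1/2)^(96.7/31.5) = 619 × (1/2)^3.0698 ≈ 73.718 mg.
Total = 113.25 + 73.718 ≈ 186.97 mg.

190 mg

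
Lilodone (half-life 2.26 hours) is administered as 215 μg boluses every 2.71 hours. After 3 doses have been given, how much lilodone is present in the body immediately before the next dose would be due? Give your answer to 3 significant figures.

The 3 doses were given 8.13, 5.42, 2.71 hours ago.
Total = 215·(1/2)^(8.13/2.26) + 215·(1/2)^(5.42/2.26) + 215·(1/2)^(2.71/2.26)
      = 17.764 + 40.785 + 93.642 ≈ 152.19 μg.

152 μg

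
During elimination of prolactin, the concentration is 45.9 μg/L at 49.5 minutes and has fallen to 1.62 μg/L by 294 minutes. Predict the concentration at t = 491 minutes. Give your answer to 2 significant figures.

Over Δt = 294 − 49.5 = 244.5 minutes, the level fell by a factor of 45.9/1.62 ≈ 28.333.
n = log₂(28.333) ≈ 4.8244 half-lives, so t½ = 244.5/4.8244 ≈ 50.68 minutes.
From t = 294 to t = 491: 1.62 × (1/2)^((491−294)/50.68) ≈ 0.10949 μg/L.

0.11 μg/L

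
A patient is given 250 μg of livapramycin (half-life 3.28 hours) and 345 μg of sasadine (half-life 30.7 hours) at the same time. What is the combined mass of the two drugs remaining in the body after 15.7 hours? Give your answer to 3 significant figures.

livapramycin: 250 × (1/2)^(15.7/3.28) = 250 × (1/2)^4.7866 ≈ 9.058 μg.
sasadine: 345 × (1/2)^(15.7/30.7) = 345 × (1/2)^0.5114 ≈ 242.03 μg.
Total = 9.058 + 242.03 ≈ 251.09 μg.

251 μg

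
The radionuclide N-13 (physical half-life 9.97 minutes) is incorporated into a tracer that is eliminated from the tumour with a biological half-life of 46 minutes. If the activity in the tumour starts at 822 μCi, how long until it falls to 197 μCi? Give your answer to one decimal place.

16.9 minutes

1/t_eff = 1/t_phys + 1/t_biol = 1/9.97 + 1/46 = 0.12204 per minute.
t_eff = 9.97 × 46 / (9.97 + 46) ≈ 8.194 minutes.
n = log₂(822/197) ≈ 2.0609; t = 2.0609 × 8.194 ≈ 16.887 minutes.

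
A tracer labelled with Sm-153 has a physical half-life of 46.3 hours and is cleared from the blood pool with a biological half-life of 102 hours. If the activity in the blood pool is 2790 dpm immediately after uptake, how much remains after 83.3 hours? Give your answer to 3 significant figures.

455 dpm

1/t_eff = 1/t_phys + 1/t_biol = 1/46.3 + 1/102 = 0.031402 per hour.
t_eff = 46.3 × 102 / (46.3 + 102) ≈ 31.845 hours.
Remaining = 2790 × (1/2)^(83.3/31.845) = 2790 × (1/2)^2.6158 ≈ 455.17 dpm.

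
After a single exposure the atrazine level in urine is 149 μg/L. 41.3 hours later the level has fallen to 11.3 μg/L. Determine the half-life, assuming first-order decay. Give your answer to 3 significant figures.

A/A₀ = 11.3/149 ≈ 0.075839.
n = log₂(13.186) ≈ 3.7209 half-lives elapsed in 41.3 hours.
t½ = 41.3/3.7209 ≈ 11.099 hours.

11.1 hours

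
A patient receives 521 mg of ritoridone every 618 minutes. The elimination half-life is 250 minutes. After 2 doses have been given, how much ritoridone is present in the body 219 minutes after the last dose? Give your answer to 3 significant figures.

335 mg

The 2 doses were given 837, 219 minutes ago.
Total = 521·(1/2)^(837/250) + 521·(1/2)^(219/250)
      = 51.167 + 283.88 ≈ 335.05 mg.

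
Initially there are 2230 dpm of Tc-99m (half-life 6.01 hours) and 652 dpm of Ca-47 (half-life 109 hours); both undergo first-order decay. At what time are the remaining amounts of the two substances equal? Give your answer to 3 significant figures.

Set 2230·(1/2)^(t/6.01) = 652·(1/2)^(t/109).
Taking log₂: log₂(2230/652) = t·(1/6.01 − 1/109).
log₂(3.4202) = 1.7741; 1/6.01 − 1/109 = 0.15722.
t = 1.7741 / 0.15722 ≈ 11.285 hours.

11.3 hours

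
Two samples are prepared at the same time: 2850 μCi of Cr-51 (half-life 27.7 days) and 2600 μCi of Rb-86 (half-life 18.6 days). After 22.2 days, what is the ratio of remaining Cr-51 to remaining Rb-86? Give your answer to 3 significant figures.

Cr-51: 2850 × (1/2)^(22.2/27.7) = 2850 × (1/2)^0.80144 ≈ 1635.3 μCi.
Rb-86: 2600 × (1/2)^(22.2/18.6) = 2600 × (1/2)^1.1935 ≈ 1136.8 μCi.
Ratio ≈ 1635.3 / 1136.8 ≈ 1.4385.

1.44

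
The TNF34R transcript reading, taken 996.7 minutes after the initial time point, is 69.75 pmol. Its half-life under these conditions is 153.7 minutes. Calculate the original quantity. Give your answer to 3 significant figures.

Number of half-lives elapsed: n = 996.7/153.7 ≈ 6.4847.
A₀ = A × 2^n = 69.75 × 2^6.4847 = 69.75 × 89.556 ≈ 6246.5 pmol.

6250 pmol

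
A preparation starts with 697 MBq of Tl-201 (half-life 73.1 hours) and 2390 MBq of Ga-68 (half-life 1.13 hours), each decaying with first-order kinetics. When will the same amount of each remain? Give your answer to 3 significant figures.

2.04 hours

Set 697·(1/2)^(t/73.1) = 2390·(1/2)^(t/1.13).
Taking log₂: log₂(697/2390) = t·(1/73.1 − 1/1.13).
log₂(0.29163) = -1.7778; 1/73.1 − 1/1.13 = -0.87128.
t = -1.7778 / -0.87128 ≈ 2.0404 hours.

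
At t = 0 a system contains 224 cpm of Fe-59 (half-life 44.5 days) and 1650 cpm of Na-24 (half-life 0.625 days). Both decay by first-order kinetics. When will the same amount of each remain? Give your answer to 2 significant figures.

Set 224·(1/2)^(t/44.5) = 1650·(1/2)^(t/0.625).
Taking log₂: log₂(224/1650) = t·(1/44.5 − 1/0.625).
log₂(0.13576) = -2.8809; 1/44.5 − 1/0.625 = -1.5775.
t = -2.8809 / -1.5775 ≈ 1.8262 days.

1.8 days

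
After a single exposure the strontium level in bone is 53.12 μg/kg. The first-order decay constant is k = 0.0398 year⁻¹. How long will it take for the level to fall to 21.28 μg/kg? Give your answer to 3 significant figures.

t½ = ln 2 / k = 0.69315 / 0.0398 ≈ 17.416 years.
Fraction remaining = 21.28/53.12 ≈ 0.4006.
n = log₂(53.12/21.28) = ln(2.4962)/ln 2 ≈ 1.3198 half-lives.
t = n × t½ = 1.3198 × 17.416 ≈ 22.985 years.

23.0 years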